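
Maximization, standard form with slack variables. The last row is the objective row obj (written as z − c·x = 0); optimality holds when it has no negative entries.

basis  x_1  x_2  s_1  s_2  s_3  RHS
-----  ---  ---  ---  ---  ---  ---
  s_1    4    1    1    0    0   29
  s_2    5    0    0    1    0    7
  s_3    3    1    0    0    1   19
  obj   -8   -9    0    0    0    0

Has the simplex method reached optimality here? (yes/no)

The obj-row has a negative entry -9 in column x_2, so it is not optimal.

no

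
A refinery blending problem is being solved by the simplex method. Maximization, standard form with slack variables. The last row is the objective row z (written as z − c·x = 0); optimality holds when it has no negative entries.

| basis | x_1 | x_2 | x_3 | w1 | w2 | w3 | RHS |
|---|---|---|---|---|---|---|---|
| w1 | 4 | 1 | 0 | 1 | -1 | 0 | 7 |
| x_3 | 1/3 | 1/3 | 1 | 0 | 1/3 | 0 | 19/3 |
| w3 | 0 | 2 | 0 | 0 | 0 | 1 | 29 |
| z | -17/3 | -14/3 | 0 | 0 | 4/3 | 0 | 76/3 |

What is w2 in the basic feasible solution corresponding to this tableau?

w2 is not in the basis, so in the current basic feasible solution w2 = 0.

0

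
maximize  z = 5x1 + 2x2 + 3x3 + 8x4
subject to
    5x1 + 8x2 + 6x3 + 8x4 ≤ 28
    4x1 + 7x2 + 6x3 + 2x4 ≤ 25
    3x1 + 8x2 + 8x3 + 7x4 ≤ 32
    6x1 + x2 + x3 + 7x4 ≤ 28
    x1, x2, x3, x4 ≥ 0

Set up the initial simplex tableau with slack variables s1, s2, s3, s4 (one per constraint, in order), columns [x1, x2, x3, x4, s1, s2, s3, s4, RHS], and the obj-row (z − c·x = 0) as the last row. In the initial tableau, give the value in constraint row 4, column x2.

1

Constraint 4 has coefficient 1 on x2.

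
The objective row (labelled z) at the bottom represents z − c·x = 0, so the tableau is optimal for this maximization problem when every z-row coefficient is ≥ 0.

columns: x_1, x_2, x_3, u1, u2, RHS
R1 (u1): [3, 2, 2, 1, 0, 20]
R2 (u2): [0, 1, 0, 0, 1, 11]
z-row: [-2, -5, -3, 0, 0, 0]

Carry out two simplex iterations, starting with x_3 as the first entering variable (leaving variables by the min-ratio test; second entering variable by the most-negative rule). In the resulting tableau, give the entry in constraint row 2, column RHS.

1

Ratio test on column x_3 — row 1: 20/2 = 10; row 2: entry 0 ≤ 0. Minimum is 10 at row 1 (u1 leaves); pivot element 2.
Divide row 1 by 2; eliminate column x_3 from the other rows.
Second iteration: most negative z-row entry is -2 in column x_2, so x_2 enters.
Ratio test on column x_2 — row 1: 10/1 = 10; row 2: 11/1 = 11. Minimum is 10 at row 1 (x_3 leaves); pivot element 1.
Divide row 1 by 1; eliminate column x_2 from the other rows.
After both pivots, the entry at constraint row 2, column RHS is 1.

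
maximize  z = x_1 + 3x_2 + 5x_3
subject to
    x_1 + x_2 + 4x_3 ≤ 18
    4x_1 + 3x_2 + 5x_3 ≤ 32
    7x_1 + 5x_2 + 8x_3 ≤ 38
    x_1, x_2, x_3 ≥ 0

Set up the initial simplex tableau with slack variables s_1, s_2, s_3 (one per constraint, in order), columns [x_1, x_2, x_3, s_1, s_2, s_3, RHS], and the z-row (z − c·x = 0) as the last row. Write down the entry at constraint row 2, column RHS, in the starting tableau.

The RHS of constraint 2 is b_2 = 32.

32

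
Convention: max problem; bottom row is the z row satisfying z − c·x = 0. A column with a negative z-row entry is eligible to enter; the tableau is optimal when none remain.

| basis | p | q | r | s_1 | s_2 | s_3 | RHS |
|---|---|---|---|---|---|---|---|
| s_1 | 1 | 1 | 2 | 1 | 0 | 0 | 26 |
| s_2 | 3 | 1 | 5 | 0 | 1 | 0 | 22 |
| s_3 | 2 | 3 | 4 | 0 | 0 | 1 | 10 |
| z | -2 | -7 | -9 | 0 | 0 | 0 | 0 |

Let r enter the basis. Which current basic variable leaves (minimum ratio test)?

s_3

Column r entries and ratios — s_1: 26/2 = 13; s_2: 22/5 = 22/5; s_3: 10/4 = 5/2.
Smallest ratio is 5/2 in the row of s_3, so s_3 leaves.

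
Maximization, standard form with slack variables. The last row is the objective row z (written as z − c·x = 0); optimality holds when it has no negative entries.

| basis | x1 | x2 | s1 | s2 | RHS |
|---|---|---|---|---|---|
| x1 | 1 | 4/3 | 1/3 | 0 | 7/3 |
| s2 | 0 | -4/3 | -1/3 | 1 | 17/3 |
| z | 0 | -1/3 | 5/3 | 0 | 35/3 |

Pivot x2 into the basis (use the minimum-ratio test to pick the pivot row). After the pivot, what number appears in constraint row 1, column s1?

1/4

Ratio test on column x2 — row 1: (7/3)/(4/3) = 7/4; row 2: entry -4/3 ≤ 0. Minimum is 7/4 at row 1 (x1 leaves); pivot element 4/3.
Divide row 1 by 4/3; eliminate column x2 from the other rows.
In the new row 1, the s1 entry is the old entry divided by the pivot: (1/3)/(4/3) = 1/4.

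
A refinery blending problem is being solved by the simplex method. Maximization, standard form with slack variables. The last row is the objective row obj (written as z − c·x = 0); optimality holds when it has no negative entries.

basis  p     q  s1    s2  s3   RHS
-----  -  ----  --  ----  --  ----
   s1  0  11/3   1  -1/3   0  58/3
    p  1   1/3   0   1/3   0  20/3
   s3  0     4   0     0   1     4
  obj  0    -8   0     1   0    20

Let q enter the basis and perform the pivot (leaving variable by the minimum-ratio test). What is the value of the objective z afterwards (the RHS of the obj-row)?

28

Ratio test on column q — row 1: (58/3)/(11/3) = 58/11; row 2: (20/3)/(1/3) = 20; row 3: 4/4 = 1. Minimum is 1 at row 3 (s3 leaves); pivot element 4.
Pivot on row 3; the obj-row RHS becomes 20 − (-8)·1 = 28.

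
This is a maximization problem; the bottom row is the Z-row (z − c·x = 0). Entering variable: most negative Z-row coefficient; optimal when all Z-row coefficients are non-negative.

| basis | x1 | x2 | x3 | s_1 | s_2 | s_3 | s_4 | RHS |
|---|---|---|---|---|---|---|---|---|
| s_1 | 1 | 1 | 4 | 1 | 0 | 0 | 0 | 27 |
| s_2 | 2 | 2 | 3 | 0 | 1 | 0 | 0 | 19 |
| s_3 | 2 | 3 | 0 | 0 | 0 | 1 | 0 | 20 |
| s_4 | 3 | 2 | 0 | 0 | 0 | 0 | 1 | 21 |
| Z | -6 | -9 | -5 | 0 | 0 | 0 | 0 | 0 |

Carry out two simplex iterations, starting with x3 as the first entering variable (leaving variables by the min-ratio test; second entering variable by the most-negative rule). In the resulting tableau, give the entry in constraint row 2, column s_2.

1/3

Ratio test on column x3 — row 1: 27/4 = 27/4; row 2: 19/3 = 19/3; row 3: entry 0 ≤ 0; row 4: entry 0 ≤ 0. Minimum is 19/3 at row 2 (s_2 leaves); pivot element 3.
Divide row 2 by 3; eliminate column x3 from the other rows.
Second iteration: most negative Z-row entry is -17/3 in column x2, so x2 enters.
Ratio test on column x2 — row 1: entry -5/3 ≤ 0; row 2: (19/3)/(2/3) = 19/2; row 3: 20/3 = 20/3; row 4: 21/2 = 21/2. Minimum is 20/3 at row 3 (s_3 leaves); pivot element 3.
Divide row 3 by 3; eliminate column x2 from the other rows.
After both pivots, the entry at constraint row 2, column s_2 is 1/3.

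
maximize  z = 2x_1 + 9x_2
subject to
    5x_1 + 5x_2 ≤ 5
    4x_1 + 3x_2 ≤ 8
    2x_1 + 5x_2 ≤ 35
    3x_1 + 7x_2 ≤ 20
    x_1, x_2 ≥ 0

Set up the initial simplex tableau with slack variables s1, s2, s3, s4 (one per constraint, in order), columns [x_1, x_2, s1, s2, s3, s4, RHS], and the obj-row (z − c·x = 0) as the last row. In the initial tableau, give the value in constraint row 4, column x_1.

Constraint 4 has coefficient 3 on x_1.

3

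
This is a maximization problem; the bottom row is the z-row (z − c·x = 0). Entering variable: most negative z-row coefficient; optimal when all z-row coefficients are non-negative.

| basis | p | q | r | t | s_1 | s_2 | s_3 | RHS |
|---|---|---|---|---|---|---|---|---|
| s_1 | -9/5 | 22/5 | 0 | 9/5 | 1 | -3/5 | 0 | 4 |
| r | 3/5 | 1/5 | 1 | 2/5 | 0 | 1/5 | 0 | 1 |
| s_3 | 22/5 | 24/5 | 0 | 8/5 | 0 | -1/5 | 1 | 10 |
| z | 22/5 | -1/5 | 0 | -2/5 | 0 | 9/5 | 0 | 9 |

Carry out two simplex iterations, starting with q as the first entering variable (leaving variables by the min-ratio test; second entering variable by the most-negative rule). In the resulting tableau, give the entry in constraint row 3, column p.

Ratio test on column q — row 1: 4/(22/5) = 10/11; row 2: 1/(1/5) = 5; row 3: 10/(24/5) = 25/12. Minimum is 10/11 at row 1 (s_1 leaves); pivot element 22/5.
Divide row 1 by 22/5; eliminate column q from the other rows.
Second iteration: most negative z-row entry is -7/22 in column t, so t enters.
Ratio test on column t — row 1: (10/11)/(9/22) = 20/9; row 2: (9/11)/(7/22) = 18/7; row 3: entry -4/11 ≤ 0. Minimum is 20/9 at row 1 (q leaves); pivot element 9/22.
Divide row 1 by 9/22; eliminate column t from the other rows.
After both pivots, the entry at constraint row 3, column p is 6.

6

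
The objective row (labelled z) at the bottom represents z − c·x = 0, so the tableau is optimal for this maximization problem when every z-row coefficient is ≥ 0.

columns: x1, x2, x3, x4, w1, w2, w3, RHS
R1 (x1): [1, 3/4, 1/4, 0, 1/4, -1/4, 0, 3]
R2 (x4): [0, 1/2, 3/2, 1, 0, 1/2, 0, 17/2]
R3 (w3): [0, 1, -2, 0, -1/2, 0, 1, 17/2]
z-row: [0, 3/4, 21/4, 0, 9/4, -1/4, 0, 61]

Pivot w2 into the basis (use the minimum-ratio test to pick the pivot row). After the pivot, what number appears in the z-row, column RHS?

261/4

Ratio test on column w2 — row 1: entry -1/4 ≤ 0; row 2: (17/2)/(1/2) = 17; row 3: entry 0 ≤ 0. Minimum is 17 at row 2 (x4 leaves); pivot element 1/2.
Divide row 2 by 1/2; eliminate column w2 from the other rows.
z-row update in column RHS: 61 − (-1/4)·17 = 261/4.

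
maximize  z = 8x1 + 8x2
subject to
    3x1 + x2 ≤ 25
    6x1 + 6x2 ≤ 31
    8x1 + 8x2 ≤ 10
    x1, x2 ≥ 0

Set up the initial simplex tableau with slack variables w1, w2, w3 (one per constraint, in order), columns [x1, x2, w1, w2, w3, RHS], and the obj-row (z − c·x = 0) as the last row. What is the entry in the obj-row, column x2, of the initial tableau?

The obj-row carries the negated objective coefficients: the x2 entry is -8.

-8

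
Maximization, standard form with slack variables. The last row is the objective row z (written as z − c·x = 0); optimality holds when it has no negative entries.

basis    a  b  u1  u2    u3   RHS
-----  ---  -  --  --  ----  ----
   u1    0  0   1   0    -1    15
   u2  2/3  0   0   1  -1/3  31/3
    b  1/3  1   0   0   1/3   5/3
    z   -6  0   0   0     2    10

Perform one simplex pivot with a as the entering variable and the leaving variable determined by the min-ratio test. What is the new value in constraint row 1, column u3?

Ratio test on column a — row 1: entry 0 ≤ 0; row 2: (31/3)/(2/3) = 31/2; row 3: (5/3)/(1/3) = 5. Minimum is 5 at row 3 (b leaves); pivot element 1/3.
Divide row 3 by 1/3; eliminate column a from the other rows.
Row 1 update in column u3: -1 − 0·1 = -1.

-1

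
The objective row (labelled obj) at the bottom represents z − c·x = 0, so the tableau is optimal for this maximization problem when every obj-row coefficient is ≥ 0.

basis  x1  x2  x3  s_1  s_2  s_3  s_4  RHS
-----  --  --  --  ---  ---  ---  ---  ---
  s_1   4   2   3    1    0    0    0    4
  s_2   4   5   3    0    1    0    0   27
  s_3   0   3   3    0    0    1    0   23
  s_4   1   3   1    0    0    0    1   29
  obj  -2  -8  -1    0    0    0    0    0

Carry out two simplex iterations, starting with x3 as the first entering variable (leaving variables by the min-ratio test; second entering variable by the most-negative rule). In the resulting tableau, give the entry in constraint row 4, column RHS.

23

Ratio test on column x3 — row 1: 4/3 = 4/3; row 2: 27/3 = 9; row 3: 23/3 = 23/3; row 4: 29/1 = 29. Minimum is 4/3 at row 1 (s_1 leaves); pivot element 3.
Divide row 1 by 3; eliminate column x3 from the other rows.
Second iteration: most negative obj-row entry is -22/3 in column x2, so x2 enters.
Ratio test on column x2 — row 1: (4/3)/(2/3) = 2; row 2: 23/3 = 23/3; row 3: 19/1 = 19; row 4: (83/3)/(7/3) = 83/7. Minimum is 2 at row 1 (x3 leaves); pivot element 2/3.
Divide row 1 by 2/3; eliminate column x2 from the other rows.
After both pivots, the entry at constraint row 4, column RHS is 23.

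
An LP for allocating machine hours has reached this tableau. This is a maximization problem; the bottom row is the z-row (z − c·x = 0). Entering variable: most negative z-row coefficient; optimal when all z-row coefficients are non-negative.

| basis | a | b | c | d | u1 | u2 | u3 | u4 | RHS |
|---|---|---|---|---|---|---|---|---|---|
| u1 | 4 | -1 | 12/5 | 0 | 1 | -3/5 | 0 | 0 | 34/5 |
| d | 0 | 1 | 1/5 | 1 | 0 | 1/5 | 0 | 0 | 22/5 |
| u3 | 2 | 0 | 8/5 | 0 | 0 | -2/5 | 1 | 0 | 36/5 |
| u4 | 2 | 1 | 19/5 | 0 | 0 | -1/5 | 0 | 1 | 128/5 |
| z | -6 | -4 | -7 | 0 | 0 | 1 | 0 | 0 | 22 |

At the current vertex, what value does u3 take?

36/5

u3 is basic (row 3); its value is the RHS of that row, 36/5.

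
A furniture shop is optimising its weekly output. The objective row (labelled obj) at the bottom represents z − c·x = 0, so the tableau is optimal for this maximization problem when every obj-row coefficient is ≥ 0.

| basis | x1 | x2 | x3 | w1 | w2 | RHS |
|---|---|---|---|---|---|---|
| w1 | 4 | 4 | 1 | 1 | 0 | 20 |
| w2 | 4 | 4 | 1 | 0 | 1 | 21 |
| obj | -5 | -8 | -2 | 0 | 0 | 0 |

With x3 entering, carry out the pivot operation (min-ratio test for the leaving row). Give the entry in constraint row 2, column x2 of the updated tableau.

0

Ratio test on column x3 — row 1: 20/1 = 20; row 2: 21/1 = 21. Minimum is 20 at row 1 (w1 leaves); pivot element 1.
Divide row 1 by 1; eliminate column x3 from the other rows.
Row 2 update in column x2: 4 − 1·4 = 0.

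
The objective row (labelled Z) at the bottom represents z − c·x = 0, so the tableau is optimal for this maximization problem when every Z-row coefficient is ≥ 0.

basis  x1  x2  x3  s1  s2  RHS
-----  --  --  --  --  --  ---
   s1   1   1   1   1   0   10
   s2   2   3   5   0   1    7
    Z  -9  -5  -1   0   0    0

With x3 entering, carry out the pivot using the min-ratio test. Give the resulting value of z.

7/5

Ratio test on column x3 — row 1: 10/1 = 10; row 2: 7/5 = 7/5. Minimum is 7/5 at row 2 (s2 leaves); pivot element 5.
Pivot on row 2; the Z-row RHS becomes 0 − (-1)·(7/5) = 7/5.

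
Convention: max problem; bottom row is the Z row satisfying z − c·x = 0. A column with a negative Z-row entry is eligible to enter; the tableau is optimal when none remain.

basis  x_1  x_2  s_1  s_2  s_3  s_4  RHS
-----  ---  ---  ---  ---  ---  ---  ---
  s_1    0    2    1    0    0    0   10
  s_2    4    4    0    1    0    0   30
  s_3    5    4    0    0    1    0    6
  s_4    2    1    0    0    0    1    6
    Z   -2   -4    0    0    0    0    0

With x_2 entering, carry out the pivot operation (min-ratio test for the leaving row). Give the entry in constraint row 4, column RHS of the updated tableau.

9/2

Ratio test on column x_2 — row 1: 10/2 = 5; row 2: 30/4 = 15/2; row 3: 6/4 = 3/2; row 4: 6/1 = 6. Minimum is 3/2 at row 3 (s_3 leaves); pivot element 4.
Divide row 3 by 4; eliminate column x_2 from the other rows.
Row 4 update in column RHS: 6 − 1·(3/2) = 9/2.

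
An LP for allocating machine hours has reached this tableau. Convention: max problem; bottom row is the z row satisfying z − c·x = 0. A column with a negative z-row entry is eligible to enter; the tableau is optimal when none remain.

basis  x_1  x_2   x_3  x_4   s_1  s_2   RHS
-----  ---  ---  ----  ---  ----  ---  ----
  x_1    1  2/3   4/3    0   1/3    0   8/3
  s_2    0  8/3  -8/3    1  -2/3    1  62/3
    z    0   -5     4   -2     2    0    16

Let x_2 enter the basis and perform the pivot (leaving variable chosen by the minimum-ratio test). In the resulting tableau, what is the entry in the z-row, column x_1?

Ratio test on column x_2 — row 1: (8/3)/(2/3) = 4; row 2: (62/3)/(8/3) = 31/4. Minimum is 4 at row 1 (x_1 leaves); pivot element 2/3.
Divide row 1 by 2/3; eliminate column x_2 from the other rows.
z-row update in column x_1: 0 − (-5)·(3/2) = 15/2.

15/2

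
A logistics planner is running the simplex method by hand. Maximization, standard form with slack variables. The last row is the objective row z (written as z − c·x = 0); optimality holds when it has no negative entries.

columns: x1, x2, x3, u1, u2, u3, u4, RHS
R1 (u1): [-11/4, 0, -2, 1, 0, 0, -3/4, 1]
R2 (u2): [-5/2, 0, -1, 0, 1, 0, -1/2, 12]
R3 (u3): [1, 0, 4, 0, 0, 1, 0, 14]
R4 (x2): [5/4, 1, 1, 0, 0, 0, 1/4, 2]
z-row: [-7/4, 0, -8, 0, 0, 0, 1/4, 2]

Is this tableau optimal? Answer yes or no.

no

The z-row has a negative entry -8 in column x3, so it is not optimal.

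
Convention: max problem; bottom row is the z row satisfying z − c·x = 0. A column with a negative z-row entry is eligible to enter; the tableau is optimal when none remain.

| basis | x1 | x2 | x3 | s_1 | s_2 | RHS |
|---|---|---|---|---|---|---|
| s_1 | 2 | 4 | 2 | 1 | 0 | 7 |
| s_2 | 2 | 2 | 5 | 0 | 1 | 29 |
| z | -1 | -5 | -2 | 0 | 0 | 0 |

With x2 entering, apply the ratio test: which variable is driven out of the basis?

Column x2 entries and ratios — s_1: 7/4 = 7/4; s_2: 29/2 = 29/2.
Smallest ratio is 7/4 in the row of s_1, so s_1 leaves.

s_1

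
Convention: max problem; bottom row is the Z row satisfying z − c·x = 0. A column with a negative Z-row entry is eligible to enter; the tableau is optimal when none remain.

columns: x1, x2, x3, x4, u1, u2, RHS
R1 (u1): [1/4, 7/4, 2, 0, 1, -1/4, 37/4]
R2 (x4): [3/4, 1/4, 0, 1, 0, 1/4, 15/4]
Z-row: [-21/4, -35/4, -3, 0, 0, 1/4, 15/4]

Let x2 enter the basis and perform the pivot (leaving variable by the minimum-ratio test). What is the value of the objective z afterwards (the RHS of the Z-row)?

Ratio test on column x2 — row 1: (37/4)/(7/4) = 37/7; row 2: (15/4)/(1/4) = 15. Minimum is 37/7 at row 1 (u1 leaves); pivot element 7/4.
Pivot on row 1; the Z-row RHS becomes 15/4 − (-35/4)·(37/7) = 50.

50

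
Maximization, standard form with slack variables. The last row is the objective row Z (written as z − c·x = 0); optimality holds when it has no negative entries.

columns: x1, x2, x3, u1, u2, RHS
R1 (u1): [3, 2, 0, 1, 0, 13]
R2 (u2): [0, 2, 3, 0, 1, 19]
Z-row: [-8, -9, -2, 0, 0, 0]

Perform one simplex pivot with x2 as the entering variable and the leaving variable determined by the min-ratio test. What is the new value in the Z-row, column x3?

-2

Ratio test on column x2 — row 1: 13/2 = 13/2; row 2: 19/2 = 19/2. Minimum is 13/2 at row 1 (u1 leaves); pivot element 2.
Divide row 1 by 2; eliminate column x2 from the other rows.
Z-row update in column x3: -2 − (-9)·0 = -2.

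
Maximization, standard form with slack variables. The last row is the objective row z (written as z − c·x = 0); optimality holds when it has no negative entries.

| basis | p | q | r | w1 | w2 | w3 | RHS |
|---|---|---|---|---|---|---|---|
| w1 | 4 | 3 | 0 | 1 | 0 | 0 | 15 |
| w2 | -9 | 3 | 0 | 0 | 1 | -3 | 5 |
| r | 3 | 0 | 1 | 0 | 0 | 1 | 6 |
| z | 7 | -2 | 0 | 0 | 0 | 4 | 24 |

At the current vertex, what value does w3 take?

w3 is not in the basis, so in the current basic feasible solution w3 = 0.

0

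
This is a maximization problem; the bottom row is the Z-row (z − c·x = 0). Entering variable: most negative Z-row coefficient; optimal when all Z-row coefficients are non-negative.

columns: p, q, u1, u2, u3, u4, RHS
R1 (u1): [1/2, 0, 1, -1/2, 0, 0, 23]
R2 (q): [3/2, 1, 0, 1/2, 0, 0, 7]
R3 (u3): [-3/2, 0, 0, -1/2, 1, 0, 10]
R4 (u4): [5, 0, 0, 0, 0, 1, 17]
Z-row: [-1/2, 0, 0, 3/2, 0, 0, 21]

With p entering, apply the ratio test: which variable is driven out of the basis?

Column p entries and ratios — u1: 23/(1/2) = 46; q: 7/(3/2) = 14/3; u3: -3/2 ≤ 0, skip; u4: 17/5 = 17/5.
Smallest ratio is 17/5 in the row of u4, so u4 leaves.

u4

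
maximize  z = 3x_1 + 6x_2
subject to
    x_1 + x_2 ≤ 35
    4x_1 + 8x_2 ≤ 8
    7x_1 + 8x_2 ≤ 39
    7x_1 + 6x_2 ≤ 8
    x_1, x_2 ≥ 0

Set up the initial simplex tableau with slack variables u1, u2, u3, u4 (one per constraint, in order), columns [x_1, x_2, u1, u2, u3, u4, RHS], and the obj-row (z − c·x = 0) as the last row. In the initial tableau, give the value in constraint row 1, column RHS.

The RHS of constraint 1 is b_1 = 35.

35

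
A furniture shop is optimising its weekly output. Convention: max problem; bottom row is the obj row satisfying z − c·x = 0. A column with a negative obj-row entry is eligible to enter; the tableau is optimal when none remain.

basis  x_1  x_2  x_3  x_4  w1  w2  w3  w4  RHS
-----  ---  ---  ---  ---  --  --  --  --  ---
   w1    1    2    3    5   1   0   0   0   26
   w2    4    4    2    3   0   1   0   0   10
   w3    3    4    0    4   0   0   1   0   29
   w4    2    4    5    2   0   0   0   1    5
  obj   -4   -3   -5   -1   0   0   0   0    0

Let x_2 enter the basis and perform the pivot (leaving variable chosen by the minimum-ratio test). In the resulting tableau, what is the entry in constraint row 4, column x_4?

1/2

Ratio test on column x_2 — row 1: 26/2 = 13; row 2: 10/4 = 5/2; row 3: 29/4 = 29/4; row 4: 5/4 = 5/4. Minimum is 5/4 at row 4 (w4 leaves); pivot element 4.
Divide row 4 by 4; eliminate column x_2 from the other rows.
In the new row 4, the x_4 entry is the old entry divided by the pivot: 2/4 = 1/2.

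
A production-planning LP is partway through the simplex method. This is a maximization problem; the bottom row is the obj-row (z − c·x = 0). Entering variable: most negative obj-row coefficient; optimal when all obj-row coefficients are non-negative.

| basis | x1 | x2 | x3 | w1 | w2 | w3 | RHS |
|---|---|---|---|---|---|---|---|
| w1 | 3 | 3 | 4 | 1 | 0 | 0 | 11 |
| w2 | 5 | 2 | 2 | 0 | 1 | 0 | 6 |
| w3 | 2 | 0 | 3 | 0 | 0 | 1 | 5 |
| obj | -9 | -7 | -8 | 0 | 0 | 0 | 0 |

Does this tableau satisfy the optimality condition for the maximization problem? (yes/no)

The obj-row has a negative entry -9 in column x1, so it is not optimal.

no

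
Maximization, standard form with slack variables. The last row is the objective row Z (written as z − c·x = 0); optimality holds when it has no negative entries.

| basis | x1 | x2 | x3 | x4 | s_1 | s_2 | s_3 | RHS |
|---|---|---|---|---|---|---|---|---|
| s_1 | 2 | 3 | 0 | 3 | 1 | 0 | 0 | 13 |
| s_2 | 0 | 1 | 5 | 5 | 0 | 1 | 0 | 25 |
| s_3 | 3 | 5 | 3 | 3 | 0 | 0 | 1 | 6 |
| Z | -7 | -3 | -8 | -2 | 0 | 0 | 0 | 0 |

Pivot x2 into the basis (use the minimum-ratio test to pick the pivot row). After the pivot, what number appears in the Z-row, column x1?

Ratio test on column x2 — row 1: 13/3 = 13/3; row 2: 25/1 = 25; row 3: 6/5 = 6/5. Minimum is 6/5 at row 3 (s_3 leaves); pivot element 5.
Divide row 3 by 5; eliminate column x2 from the other rows.
Z-row update in column x1: -7 − (-3)·(3/5) = -26/5.

-26/5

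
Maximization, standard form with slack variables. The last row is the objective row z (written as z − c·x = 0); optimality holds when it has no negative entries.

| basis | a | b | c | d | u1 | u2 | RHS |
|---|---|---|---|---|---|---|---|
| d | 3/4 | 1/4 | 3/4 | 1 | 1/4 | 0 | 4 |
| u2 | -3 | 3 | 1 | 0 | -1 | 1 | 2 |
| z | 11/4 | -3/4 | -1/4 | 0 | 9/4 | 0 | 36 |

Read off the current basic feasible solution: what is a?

a is not in the basis, so in the current basic feasible solution a = 0.

0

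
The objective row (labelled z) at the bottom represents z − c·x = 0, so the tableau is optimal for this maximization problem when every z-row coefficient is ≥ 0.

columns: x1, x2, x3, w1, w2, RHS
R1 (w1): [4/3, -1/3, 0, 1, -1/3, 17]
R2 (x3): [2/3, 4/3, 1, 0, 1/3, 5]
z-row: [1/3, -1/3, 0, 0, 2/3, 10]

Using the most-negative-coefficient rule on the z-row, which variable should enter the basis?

x2

Negative z-row entries: x2: -1/3.
The most negative is -1/3 in column x2, so x2 enters.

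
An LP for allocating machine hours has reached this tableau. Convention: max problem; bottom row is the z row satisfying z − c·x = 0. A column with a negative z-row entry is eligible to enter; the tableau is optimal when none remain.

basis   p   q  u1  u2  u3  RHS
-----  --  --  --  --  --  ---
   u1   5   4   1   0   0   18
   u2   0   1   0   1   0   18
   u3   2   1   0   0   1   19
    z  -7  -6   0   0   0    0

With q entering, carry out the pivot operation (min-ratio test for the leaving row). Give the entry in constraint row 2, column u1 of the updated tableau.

Ratio test on column q — row 1: 18/4 = 9/2; row 2: 18/1 = 18; row 3: 19/1 = 19. Minimum is 9/2 at row 1 (u1 leaves); pivot element 4.
Divide row 1 by 4; eliminate column q from the other rows.
Row 2 update in column u1: 0 − 1·(1/4) = -1/4.

-1/4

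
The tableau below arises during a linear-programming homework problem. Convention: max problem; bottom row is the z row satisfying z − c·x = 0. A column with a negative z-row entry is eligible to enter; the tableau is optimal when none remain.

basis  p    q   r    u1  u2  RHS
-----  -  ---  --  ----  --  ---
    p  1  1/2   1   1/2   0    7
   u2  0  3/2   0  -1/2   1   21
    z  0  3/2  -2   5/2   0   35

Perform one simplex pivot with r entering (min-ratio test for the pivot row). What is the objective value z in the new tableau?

49

Ratio test on column r — row 1: 7/1 = 7; row 2: entry 0 ≤ 0. Minimum is 7 at row 1 (p leaves); pivot element 1.
Pivot on row 1; the z-row RHS becomes 35 − (-2)·7 = 49.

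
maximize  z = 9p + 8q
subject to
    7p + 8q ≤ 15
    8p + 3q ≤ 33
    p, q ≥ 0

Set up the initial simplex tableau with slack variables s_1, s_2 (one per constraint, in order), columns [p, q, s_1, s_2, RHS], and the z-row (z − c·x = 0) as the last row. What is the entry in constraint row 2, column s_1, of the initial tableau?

Slack s_1 belongs to constraint 1; its column is the unit vector e_1, so the entry in row 2 is 0.

0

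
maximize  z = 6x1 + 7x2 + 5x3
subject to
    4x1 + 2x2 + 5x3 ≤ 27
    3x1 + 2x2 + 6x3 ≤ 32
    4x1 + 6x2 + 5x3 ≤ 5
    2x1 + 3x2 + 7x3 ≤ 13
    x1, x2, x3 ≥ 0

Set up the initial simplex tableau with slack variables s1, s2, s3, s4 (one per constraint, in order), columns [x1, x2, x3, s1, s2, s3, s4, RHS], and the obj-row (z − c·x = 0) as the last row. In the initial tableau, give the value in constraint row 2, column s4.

0

Slack s4 belongs to constraint 4; its column is the unit vector e_4, so the entry in row 2 is 0.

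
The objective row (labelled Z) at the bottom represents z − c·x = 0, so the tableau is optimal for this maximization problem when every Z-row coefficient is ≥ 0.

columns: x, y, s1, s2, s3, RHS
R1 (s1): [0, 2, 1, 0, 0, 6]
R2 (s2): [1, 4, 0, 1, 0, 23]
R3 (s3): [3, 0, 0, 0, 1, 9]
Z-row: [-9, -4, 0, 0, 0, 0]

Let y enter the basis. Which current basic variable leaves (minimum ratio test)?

Column y entries and ratios — s1: 6/2 = 3; s2: 23/4 = 23/4; s3: 0 ≤ 0, skip.
Smallest ratio is 3 in the row of s1, so s1 leaves.

s1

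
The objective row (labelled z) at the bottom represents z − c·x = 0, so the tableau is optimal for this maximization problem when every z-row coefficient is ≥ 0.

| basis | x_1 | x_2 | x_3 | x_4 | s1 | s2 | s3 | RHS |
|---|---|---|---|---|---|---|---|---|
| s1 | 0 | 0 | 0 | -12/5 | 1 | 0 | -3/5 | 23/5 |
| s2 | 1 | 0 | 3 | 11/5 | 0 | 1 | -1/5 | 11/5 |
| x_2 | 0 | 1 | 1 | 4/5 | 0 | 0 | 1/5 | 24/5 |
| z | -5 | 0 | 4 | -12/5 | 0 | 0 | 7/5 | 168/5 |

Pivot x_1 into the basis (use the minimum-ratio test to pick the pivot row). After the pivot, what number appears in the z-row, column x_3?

19

Ratio test on column x_1 — row 1: entry 0 ≤ 0; row 2: (11/5)/1 = 11/5; row 3: entry 0 ≤ 0. Minimum is 11/5 at row 2 (s2 leaves); pivot element 1.
Divide row 2 by 1; eliminate column x_1 from the other rows.
z-row update in column x_3: 4 − (-5)·3 = 19.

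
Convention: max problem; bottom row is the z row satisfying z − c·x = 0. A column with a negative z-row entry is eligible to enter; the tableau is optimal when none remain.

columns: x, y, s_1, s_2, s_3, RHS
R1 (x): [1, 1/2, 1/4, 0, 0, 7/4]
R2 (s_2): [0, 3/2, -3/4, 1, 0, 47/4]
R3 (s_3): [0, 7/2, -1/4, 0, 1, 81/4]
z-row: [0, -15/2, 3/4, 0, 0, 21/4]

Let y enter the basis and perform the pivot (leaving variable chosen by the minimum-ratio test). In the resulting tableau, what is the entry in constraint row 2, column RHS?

13/2

Ratio test on column y — row 1: (7/4)/(1/2) = 7/2; row 2: (47/4)/(3/2) = 47/6; row 3: (81/4)/(7/2) = 81/14. Minimum is 7/2 at row 1 (x leaves); pivot element 1/2.
Divide row 1 by 1/2; eliminate column y from the other rows.
Row 2 update in column RHS: 47/4 − (3/2)·(7/2) = 13/2.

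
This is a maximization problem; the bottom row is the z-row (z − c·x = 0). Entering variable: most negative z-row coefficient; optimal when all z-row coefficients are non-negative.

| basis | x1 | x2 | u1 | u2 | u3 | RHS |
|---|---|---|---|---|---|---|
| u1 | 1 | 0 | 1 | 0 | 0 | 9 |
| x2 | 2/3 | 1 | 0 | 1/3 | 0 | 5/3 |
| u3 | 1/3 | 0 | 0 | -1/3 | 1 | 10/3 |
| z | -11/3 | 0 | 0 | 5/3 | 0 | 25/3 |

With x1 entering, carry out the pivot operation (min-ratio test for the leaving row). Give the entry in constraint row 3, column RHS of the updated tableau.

Ratio test on column x1 — row 1: 9/1 = 9; row 2: (5/3)/(2/3) = 5/2; row 3: (10/3)/(1/3) = 10. Minimum is 5/2 at row 2 (x2 leaves); pivot element 2/3.
Divide row 2 by 2/3; eliminate column x1 from the other rows.
Row 3 update in column RHS: 10/3 − (1/3)·(5/2) = 5/2.

5/2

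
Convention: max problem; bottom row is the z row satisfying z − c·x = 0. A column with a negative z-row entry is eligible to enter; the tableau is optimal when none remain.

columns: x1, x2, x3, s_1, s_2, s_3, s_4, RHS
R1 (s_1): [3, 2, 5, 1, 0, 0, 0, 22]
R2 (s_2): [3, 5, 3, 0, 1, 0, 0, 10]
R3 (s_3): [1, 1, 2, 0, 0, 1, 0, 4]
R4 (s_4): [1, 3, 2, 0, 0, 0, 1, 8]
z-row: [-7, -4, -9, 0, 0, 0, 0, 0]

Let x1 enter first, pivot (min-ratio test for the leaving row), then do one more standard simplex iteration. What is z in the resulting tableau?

74/3

Ratio test on column x1 — row 1: 22/3 = 22/3; row 2: 10/3 = 10/3; row 3: 4/1 = 4; row 4: 8/1 = 8. Minimum is 10/3 at row 2 (s_2 leaves); pivot element 3.
Pivot on row 2; the z-row RHS becomes 0 − (-7)·(10/3) = 70/3.
Next entering variable (most negative z-row entry -2): x3.
Ratio test on column x3 — row 1: 12/2 = 6; row 2: (10/3)/1 = 10/3; row 3: (2/3)/1 = 2/3; row 4: (14/3)/1 = 14/3. Minimum is 2/3 at row 3 (s_3 leaves); pivot element 1.
After the second pivot the z-row RHS is 70/3 − (-2)·(2/3) = 74/3.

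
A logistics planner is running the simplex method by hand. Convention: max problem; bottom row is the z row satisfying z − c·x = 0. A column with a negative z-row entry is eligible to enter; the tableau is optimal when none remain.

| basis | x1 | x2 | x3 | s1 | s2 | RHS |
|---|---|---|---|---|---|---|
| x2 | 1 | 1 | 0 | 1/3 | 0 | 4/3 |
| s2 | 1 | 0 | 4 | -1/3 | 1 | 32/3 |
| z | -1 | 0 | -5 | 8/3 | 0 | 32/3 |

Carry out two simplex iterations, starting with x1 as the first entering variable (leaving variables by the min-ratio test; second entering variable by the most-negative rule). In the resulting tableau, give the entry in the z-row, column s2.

Ratio test on column x1 — row 1: (4/3)/1 = 4/3; row 2: (32/3)/1 = 32/3. Minimum is 4/3 at row 1 (x2 leaves); pivot element 1.
Divide row 1 by 1; eliminate column x1 from the other rows.
Second iteration: most negative z-row entry is -5 in column x3, so x3 enters.
Ratio test on column x3 — row 1: entry 0 ≤ 0; row 2: (28/3)/4 = 7/3. Minimum is 7/3 at row 2 (s2 leaves); pivot element 4.
Divide row 2 by 4; eliminate column x3 from the other rows.
After both pivots, the entry at the z-row, column s2 is 5/4.

5/4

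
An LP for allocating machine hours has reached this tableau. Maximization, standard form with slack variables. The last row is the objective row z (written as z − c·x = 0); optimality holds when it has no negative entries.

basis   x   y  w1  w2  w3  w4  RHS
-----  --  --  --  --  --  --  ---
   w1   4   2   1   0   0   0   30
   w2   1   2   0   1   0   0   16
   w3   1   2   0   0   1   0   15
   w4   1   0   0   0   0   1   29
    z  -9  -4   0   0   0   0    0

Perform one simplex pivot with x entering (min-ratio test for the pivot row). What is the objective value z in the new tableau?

135/2

Ratio test on column x — row 1: 30/4 = 15/2; row 2: 16/1 = 16; row 3: 15/1 = 15; row 4: 29/1 = 29. Minimum is 15/2 at row 1 (w1 leaves); pivot element 4.
Pivot on row 1; the z-row RHS becomes 0 − (-9)·(15/2) = 135/2.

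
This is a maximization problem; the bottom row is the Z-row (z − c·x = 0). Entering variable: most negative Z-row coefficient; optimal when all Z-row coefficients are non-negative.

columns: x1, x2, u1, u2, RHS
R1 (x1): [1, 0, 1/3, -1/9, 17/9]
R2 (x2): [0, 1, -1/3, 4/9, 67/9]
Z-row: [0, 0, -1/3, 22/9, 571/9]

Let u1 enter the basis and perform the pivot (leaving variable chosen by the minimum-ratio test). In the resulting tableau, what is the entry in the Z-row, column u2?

Ratio test on column u1 — row 1: (17/9)/(1/3) = 17/3; row 2: entry -1/3 ≤ 0. Minimum is 17/3 at row 1 (x1 leaves); pivot element 1/3.
Divide row 1 by 1/3; eliminate column u1 from the other rows.
Z-row update in column u2: 22/9 − (-1/3)·(-1/3) = 7/3.

7/3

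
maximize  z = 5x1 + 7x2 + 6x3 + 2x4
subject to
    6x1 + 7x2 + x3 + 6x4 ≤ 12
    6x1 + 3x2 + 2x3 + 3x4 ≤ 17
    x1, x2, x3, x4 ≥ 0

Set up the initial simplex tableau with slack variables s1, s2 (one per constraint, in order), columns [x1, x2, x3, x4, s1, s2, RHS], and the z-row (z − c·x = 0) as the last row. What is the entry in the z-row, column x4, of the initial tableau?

The z-row carries the negated objective coefficients: the x4 entry is -2.

-2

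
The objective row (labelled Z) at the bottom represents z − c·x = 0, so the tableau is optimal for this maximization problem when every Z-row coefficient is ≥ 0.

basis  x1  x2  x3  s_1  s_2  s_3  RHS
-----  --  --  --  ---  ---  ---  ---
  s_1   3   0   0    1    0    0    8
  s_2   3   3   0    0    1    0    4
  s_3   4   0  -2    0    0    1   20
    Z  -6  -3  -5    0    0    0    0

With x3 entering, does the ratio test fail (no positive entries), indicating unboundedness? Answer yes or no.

yes

Every constraint-row entry in column x3 is ≤ 0, so increasing x3 is unbounded.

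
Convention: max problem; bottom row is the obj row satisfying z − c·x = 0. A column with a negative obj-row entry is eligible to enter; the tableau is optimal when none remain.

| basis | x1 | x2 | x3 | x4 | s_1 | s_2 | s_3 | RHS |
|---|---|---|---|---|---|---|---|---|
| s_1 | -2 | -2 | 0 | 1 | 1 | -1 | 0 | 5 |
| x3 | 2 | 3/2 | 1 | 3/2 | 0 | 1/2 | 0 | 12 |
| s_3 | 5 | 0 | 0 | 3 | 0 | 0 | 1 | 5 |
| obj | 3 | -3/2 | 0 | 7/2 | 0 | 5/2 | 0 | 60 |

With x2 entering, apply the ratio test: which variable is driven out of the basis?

Column x2 entries and ratios — s_1: -2 ≤ 0, skip; x3: 12/(3/2) = 8; s_3: 0 ≤ 0, skip.
Smallest ratio is 8 in the row of x3, so x3 leaves.

x3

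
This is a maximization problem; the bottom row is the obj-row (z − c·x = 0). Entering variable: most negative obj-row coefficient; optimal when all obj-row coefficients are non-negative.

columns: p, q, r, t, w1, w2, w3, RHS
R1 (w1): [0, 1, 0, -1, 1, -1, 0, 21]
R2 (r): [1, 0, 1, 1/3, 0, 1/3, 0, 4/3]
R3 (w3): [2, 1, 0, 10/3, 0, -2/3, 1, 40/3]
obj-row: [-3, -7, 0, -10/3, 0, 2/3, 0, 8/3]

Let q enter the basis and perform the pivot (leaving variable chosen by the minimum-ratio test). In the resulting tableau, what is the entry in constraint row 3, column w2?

-2/3

Ratio test on column q — row 1: 21/1 = 21; row 2: entry 0 ≤ 0; row 3: (40/3)/1 = 40/3. Minimum is 40/3 at row 3 (w3 leaves); pivot element 1.
Divide row 3 by 1; eliminate column q from the other rows.
In the new row 3, the w2 entry is the old entry divided by the pivot: (-2/3)/1 = -2/3.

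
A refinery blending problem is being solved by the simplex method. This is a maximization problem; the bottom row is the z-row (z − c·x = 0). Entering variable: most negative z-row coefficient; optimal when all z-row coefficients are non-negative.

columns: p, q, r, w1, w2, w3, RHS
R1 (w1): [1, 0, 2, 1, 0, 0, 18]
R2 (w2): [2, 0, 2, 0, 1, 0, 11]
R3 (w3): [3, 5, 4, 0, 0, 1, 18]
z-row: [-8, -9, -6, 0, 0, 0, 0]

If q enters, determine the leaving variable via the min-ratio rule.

Column q entries and ratios — w1: 0 ≤ 0, skip; w2: 0 ≤ 0, skip; w3: 18/5 = 18/5.
Smallest ratio is 18/5 in the row of w3, so w3 leaves.

w3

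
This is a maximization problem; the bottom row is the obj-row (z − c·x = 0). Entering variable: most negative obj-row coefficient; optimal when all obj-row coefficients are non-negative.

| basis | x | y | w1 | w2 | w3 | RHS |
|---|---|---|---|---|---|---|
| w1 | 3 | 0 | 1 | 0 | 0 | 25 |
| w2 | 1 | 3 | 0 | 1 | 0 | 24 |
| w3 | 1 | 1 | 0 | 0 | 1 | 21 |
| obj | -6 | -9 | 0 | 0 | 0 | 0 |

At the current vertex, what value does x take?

x is not in the basis, so in the current basic feasible solution x = 0.

0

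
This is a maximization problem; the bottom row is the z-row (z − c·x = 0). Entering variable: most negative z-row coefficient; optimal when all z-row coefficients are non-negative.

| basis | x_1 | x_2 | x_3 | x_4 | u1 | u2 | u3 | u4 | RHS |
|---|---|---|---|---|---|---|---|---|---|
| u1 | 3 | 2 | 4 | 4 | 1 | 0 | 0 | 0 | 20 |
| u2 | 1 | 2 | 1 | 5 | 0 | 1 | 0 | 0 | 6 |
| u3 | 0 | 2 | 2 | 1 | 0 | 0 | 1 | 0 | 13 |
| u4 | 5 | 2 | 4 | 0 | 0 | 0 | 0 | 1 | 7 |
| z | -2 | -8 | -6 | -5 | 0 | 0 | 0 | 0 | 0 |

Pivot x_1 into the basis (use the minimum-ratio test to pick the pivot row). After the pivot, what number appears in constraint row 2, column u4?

Ratio test on column x_1 — row 1: 20/3 = 20/3; row 2: 6/1 = 6; row 3: entry 0 ≤ 0; row 4: 7/5 = 7/5. Minimum is 7/5 at row 4 (u4 leaves); pivot element 5.
Divide row 4 by 5; eliminate column x_1 from the other rows.
Row 2 update in column u4: 0 − 1·(1/5) = -1/5.

-1/5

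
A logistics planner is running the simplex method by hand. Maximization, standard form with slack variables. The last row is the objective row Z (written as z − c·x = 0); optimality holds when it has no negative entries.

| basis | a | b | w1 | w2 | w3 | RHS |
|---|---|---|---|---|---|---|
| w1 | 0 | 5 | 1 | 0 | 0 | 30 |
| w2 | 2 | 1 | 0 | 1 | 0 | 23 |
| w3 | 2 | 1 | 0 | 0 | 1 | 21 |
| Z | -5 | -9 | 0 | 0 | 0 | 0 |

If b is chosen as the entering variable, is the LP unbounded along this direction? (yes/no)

Column b has positive entries in row(s) 1, 2, 3, so the ratio test bounds it — not unbounded.

no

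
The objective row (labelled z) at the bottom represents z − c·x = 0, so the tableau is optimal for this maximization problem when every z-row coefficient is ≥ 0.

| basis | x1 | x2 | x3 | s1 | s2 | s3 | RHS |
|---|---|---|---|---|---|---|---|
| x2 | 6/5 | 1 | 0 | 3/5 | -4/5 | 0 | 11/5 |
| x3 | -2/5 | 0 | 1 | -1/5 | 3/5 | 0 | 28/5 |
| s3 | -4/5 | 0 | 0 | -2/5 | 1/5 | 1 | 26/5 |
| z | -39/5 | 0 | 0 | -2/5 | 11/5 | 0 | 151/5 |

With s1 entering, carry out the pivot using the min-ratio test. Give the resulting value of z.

95/3

Ratio test on column s1 — row 1: (11/5)/(3/5) = 11/3; row 2: entry -1/5 ≤ 0; row 3: entry -2/5 ≤ 0. Minimum is 11/3 at row 1 (x2 leaves); pivot element 3/5.
Pivot on row 1; the z-row RHS becomes 151/5 − (-2/5)·(11/3) = 95/3.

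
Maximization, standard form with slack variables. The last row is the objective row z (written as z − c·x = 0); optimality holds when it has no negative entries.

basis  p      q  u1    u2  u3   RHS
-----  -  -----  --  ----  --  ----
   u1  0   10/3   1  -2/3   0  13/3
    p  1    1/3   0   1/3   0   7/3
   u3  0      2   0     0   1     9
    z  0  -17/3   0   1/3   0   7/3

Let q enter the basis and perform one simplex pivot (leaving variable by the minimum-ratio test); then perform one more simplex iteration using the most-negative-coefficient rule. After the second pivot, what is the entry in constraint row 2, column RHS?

Ratio test on column q — row 1: (13/3)/(10/3) = 13/10; row 2: (7/3)/(1/3) = 7; row 3: 9/2 = 9/2. Minimum is 13/10 at row 1 (u1 leaves); pivot element 10/3.
Divide row 1 by 10/3; eliminate column q from the other rows.
Second iteration: most negative z-row entry is -4/5 in column u2, so u2 enters.
Ratio test on column u2 — row 1: entry -1/5 ≤ 0; row 2: (19/10)/(2/5) = 19/4; row 3: (32/5)/(2/5) = 16. Minimum is 19/4 at row 2 (p leaves); pivot element 2/5.
Divide row 2 by 2/5; eliminate column u2 from the other rows.
After both pivots, the entry at constraint row 2, column RHS is 19/4.

19/4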